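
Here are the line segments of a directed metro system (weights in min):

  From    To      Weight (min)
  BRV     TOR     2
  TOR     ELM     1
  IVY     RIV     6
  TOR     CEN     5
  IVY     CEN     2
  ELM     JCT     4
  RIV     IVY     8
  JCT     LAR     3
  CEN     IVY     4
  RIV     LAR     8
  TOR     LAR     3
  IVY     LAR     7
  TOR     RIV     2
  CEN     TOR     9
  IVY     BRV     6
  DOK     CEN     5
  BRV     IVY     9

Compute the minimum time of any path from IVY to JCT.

13 min

Compare a few routes:
IVY–CEN–TOR–ELM–JCT: 2+9+1+4 = 16
IVY–BRV–TOR–ELM–JCT: 6+2+1+4 = 13
Cheapest is IVY–BRV–TOR–ELM–JCT at 13 min.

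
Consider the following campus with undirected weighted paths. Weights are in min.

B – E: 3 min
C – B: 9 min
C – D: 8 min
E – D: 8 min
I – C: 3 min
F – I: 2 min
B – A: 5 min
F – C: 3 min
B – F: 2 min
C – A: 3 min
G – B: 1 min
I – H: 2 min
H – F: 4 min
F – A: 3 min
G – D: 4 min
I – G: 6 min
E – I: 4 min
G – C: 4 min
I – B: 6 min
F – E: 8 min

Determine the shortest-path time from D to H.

Compare a few routes:
D - G - B - F - H: 4+1+2+4 = 11
D - G - I - H: 4+6+2 = 12
Cheapest is D - G - B - F - H at 11 min.

11 min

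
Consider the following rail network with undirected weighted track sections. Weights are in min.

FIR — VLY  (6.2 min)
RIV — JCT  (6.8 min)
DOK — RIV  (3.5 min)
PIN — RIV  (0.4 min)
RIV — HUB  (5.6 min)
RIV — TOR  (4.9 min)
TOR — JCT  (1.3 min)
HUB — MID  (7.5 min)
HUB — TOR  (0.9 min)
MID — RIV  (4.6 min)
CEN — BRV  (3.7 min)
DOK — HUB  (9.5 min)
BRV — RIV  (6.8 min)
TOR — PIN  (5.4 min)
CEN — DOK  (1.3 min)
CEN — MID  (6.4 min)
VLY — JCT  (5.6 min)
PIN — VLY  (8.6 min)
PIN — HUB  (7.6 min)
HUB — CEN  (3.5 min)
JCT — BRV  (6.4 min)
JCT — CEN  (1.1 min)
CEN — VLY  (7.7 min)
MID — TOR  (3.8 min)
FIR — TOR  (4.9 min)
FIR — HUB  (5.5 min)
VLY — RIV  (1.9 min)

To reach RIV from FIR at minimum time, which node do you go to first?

Candidate routes:
FIR - VLY - RIV: 6.2+1.9 = 8.1
FIR - TOR - RIV: 4.9+4.9 = 9.8
Cheapest is FIR - VLY - RIV at 8.1 min.
So from FIR the first move is to VLY.

VLY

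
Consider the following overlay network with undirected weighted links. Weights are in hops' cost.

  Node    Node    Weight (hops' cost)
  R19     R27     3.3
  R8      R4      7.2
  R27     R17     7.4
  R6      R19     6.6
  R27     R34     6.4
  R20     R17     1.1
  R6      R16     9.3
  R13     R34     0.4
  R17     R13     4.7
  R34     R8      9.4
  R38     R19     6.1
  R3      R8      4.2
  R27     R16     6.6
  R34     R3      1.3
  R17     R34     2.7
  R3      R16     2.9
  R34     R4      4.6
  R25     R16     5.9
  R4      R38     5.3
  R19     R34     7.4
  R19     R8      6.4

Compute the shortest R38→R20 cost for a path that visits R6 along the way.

30 hops' cost

Best R38 to R6: R38 → R19 → R6 costing 12.7
Best R6 to R20: R6 → R16 → R3 → R34 → R17 → R20 costing 17.3
Total via R6: 12.7 + 17.3 = 30 hops' cost.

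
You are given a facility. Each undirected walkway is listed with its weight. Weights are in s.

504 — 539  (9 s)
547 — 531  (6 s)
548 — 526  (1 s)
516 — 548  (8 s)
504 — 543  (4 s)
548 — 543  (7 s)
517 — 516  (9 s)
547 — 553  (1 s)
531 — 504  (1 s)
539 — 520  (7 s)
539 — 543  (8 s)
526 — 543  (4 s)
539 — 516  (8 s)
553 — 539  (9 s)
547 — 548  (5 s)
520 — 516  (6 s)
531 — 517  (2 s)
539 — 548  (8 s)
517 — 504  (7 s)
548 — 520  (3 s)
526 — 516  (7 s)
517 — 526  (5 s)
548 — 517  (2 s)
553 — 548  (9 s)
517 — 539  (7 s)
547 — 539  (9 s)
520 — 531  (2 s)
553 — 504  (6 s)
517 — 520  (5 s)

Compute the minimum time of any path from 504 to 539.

Enumerating some paths:
504 - 531 - 517 - 539: 1+2+7 = 10
504 - 543 - 539: 4+8 = 12
504 - 539: 9 = 9
504 - 531 - 520 - 539: 1+2+7 = 10
Cheapest is 504 - 539 at 9 s.

9 s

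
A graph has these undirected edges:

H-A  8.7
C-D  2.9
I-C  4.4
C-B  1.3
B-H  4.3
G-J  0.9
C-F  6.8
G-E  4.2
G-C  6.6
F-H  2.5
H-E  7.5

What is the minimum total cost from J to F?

Candidate routes:
J - G - E - H - F: 0.9+4.2+7.5+2.5 = 15.1
J - G - C - F: 0.9+6.6+6.8 = 14.3
Cheapest is J - G - C - F at 14.3.

14.3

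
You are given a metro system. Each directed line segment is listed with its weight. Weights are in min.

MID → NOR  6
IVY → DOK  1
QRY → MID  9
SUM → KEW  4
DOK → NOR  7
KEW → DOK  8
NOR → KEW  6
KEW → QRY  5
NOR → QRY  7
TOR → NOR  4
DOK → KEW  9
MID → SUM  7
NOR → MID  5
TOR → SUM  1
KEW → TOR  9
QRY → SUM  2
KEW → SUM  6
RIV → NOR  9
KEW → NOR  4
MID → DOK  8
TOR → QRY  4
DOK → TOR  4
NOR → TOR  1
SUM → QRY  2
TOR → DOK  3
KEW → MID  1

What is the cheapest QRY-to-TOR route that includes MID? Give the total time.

14 min

Best QRY to MID: QRY → SUM → KEW → MID costing 7
Best MID to TOR: MID → NOR → TOR costing 7
Total via MID: 7 + 7 = 14 min.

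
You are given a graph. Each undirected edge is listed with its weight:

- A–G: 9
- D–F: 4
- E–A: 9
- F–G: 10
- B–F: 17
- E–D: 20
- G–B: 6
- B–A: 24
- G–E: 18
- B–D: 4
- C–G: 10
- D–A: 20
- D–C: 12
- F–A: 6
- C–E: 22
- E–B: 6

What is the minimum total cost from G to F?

10

Settle nodes by increasing distance from G:
G: 0
B: 6  (via G)
A: 9  (via G)
C: 10  (via G)
D: 10  (via B)
F: 10  (via G)
Shortest route: G–F = 10.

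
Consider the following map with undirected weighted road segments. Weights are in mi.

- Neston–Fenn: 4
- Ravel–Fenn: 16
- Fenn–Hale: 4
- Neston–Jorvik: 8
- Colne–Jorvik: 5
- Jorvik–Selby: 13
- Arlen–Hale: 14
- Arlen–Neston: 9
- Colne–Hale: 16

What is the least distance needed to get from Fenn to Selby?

25 mi

Candidate routes:
Fenn–Hale–Colne–Jorvik–Selby: 4+16+5+13 = 38
Fenn–Neston–Jorvik–Selby: 4+8+13 = 25
The minimum is 25 mi via Fenn–Neston–Jorvik–Selby.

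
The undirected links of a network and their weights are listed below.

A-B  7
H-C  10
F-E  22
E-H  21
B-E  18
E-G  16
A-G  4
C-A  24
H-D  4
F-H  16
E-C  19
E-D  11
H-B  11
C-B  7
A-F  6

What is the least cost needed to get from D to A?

22

Candidate routes:
D–H–C–B–A: 4+10+7+7 = 28
D–H–B–A: 4+11+7 = 22
D–H–F–A: 4+16+6 = 26
The minimum is 22 via D–H–B–A.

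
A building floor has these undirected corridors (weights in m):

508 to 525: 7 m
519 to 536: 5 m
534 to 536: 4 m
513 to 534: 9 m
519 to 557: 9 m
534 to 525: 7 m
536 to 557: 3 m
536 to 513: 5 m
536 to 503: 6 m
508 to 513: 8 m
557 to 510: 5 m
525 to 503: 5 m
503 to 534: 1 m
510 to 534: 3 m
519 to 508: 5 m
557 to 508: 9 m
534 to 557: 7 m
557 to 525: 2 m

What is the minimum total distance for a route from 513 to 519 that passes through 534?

Shortest 513→534: 513 → 534 = 9
Best 534 to 519: 534 → 536 → 519 costing 9
Total via 534: 9 + 9 = 18 m.

18 m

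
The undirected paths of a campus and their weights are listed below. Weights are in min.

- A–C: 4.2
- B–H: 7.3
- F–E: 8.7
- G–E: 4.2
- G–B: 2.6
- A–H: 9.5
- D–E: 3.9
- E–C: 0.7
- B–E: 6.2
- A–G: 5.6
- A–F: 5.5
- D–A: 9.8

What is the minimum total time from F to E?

Shortest distances from F:
F: 0
A: 5.5  (via F)
E: 8.7  (via F)
Shortest route: F → E = 8.7 min.

8.7 min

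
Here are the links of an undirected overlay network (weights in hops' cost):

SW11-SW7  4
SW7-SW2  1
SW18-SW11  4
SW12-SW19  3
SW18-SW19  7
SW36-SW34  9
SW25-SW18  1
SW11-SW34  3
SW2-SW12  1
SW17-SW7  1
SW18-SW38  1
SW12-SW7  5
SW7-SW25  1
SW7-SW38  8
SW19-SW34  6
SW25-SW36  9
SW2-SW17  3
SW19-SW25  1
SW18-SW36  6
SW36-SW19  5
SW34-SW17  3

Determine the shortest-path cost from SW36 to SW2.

8 hops' cost

Candidate routes:
SW36 - SW18 - SW25 - SW7 - SW2: 6+1+1+1 = 9
SW36 - SW19 - SW25 - SW7 - SW2: 5+1+1+1 = 8
Cheapest is SW36 - SW19 - SW25 - SW7 - SW2 at 8 hops' cost.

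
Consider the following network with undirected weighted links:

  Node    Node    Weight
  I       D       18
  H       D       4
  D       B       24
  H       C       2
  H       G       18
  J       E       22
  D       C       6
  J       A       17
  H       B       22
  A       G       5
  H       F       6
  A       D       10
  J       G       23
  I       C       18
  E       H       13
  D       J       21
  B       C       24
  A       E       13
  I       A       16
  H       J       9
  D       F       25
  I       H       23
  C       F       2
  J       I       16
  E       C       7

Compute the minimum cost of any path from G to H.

18

Settle nodes by increasing distance from G:
G: 0
A: 5  (via G)
D: 15  (via A)
E: 18  (via A)
H: 18  (via G)
Shortest route: G–H = 18.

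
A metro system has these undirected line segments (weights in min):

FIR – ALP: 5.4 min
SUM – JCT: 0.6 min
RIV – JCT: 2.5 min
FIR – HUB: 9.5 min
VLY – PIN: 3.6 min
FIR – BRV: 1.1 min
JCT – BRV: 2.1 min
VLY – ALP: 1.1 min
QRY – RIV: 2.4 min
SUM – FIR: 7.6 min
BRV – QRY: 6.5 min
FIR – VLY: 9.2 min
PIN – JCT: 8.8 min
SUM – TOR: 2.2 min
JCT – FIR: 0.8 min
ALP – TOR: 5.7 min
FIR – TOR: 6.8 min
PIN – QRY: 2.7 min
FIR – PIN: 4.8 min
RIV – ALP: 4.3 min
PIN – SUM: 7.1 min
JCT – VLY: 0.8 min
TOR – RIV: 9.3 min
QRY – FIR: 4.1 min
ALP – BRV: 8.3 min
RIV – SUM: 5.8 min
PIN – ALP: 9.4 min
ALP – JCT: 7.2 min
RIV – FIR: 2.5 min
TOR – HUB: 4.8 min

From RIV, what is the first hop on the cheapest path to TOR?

Candidate routes:
RIV → FIR → BRV → JCT → SUM → TOR: 2.5+1.1+2.1+0.6+2.2 = 8.5
RIV → SUM → TOR: 5.8+2.2 = 8
RIV → JCT → SUM → TOR: 2.5+0.6+2.2 = 5.3
RIV → FIR → JCT → SUM → TOR: 2.5+0.8+0.6+2.2 = 6.1
The minimum is 5.3 min via RIV → JCT → SUM → TOR.
So from RIV the first move is to JCT.

JCT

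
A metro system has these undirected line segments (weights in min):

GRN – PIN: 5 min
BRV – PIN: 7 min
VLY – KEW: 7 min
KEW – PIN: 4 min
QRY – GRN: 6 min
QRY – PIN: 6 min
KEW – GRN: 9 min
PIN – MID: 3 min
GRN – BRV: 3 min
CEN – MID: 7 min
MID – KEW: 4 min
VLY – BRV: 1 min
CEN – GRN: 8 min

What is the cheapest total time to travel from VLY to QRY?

Shortest distances from VLY:
VLY: 0
BRV: 1  (via VLY)
GRN: 4  (via BRV)
KEW: 7  (via VLY)
PIN: 8  (via BRV)
QRY: 10  (via GRN)
Shortest route: VLY → BRV → GRN → QRY = 10 min.

10 min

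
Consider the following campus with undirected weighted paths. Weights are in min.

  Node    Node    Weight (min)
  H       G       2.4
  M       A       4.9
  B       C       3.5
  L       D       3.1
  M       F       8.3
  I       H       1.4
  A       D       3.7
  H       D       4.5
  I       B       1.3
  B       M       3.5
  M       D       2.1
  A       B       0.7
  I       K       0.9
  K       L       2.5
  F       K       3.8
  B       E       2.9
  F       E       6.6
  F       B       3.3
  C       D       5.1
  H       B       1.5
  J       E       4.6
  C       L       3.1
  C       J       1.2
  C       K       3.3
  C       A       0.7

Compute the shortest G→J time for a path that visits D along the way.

12.5 min

Shortest G→D: G–H–D = 6.9
Best D to J: D–A–C–J costing 5.6
Total via D: 6.9 + 5.6 = 12.5 min.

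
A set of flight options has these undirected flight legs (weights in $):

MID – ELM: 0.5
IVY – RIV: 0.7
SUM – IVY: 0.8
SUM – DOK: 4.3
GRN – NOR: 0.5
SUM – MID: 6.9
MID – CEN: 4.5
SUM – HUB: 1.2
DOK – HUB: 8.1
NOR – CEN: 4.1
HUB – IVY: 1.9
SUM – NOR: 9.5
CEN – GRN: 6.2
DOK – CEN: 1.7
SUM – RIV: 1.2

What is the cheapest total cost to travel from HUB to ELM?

Running Dijkstra from HUB:
HUB: 0
SUM: 1.2  (via HUB)
IVY: 1.9  (via HUB)
RIV: 2.4  (via SUM)
DOK: 5.5  (via SUM)
CEN: 7.2  (via DOK)
MID: 8.1  (via SUM)
ELM: 8.6  (via MID)
Shortest route: HUB–SUM–MID–ELM = $8.6.

$8.6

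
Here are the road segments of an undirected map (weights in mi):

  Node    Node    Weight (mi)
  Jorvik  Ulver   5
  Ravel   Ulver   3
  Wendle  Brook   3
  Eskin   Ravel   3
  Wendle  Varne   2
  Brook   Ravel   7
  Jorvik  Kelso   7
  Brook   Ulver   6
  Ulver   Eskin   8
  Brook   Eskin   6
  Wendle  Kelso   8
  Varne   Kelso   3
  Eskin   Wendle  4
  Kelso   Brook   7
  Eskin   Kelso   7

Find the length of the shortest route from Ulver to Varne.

Enumerating some paths:
Ulver - Ravel - Eskin - Wendle - Varne: 3+3+4+2 = 12
Ulver - Eskin - Wendle - Varne: 8+4+2 = 14
Ulver - Brook - Wendle - Varne: 6+3+2 = 11
Ulver - Jorvik - Kelso - Varne: 5+7+3 = 15
Cheapest is Ulver - Brook - Wendle - Varne at 11 mi.

11 mi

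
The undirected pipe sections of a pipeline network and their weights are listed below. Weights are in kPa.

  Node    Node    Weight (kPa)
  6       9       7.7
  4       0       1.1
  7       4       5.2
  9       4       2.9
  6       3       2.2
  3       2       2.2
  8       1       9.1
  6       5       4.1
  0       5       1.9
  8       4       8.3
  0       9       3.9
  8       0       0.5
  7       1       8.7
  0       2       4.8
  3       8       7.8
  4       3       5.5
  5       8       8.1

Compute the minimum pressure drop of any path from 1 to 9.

13.5 kPa

Running Dijkstra from 1:
1: 0
7: 8.7  (via 1)
8: 9.1  (via 1)
0: 9.6  (via 8)
4: 10.7  (via 0)
5: 11.5  (via 0)
9: 13.5  (via 0)
Shortest route: 1 → 8 → 0 → 9 = 13.5 kPa.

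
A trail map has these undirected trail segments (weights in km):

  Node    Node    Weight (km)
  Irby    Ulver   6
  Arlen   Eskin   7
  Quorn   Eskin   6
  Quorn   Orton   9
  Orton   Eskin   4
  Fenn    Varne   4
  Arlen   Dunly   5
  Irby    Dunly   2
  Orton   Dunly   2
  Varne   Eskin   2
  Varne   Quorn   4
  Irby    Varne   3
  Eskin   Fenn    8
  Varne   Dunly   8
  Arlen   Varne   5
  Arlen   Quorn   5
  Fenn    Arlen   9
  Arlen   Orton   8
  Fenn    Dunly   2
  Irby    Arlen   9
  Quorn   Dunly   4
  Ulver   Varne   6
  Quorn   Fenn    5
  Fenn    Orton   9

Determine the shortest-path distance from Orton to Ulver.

10 km

Shortest distances from Orton:
Orton: 0
Dunly: 2  (via Orton)
Fenn: 4  (via Dunly)
Eskin: 4  (via Orton)
Irby: 4  (via Dunly)
Varne: 6  (via Eskin)
Quorn: 6  (via Dunly)
Arlen: 7  (via Dunly)
Ulver: 10  (via Irby)
Shortest route: Orton → Dunly → Irby → Ulver = 10 km.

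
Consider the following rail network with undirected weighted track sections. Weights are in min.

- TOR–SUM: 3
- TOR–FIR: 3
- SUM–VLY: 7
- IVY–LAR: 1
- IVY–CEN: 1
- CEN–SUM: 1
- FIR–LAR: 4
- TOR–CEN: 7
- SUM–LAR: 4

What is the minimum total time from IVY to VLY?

9 min

Running Dijkstra from IVY:
IVY: 0
CEN: 1  (via IVY)
LAR: 1  (via IVY)
SUM: 2  (via CEN)
FIR: 5  (via LAR)
TOR: 5  (via SUM)
VLY: 9  (via SUM)
Shortest route: IVY → CEN → SUM → VLY = 9 min.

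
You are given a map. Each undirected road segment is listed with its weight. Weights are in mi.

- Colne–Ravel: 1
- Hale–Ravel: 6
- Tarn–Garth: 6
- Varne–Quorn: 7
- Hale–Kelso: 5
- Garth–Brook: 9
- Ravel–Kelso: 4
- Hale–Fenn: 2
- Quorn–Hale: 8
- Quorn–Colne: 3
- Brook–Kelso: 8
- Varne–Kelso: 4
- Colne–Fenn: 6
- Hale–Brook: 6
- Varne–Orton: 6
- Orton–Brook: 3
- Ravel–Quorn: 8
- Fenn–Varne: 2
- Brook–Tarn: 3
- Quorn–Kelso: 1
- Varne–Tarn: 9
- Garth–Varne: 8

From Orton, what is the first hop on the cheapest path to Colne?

Candidate routes:
Orton → Varne → Fenn → Colne: 6+2+6 = 14
Orton → Brook → Kelso → Quorn → Colne: 3+8+1+3 = 15
The minimum is 14 mi via Orton → Varne → Fenn → Colne.
So from Orton the first move is to Varne.

Varne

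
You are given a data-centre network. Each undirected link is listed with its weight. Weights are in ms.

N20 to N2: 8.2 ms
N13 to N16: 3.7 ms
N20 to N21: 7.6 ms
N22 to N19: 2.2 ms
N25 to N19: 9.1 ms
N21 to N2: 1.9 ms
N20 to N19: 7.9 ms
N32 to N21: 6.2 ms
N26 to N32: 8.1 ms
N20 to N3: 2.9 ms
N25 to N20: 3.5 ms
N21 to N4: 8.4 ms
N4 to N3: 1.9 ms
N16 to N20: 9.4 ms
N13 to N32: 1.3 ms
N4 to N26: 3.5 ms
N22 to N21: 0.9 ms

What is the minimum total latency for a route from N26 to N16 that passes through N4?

17.7 ms

Best N26 to N4: N26 → N4 costing 3.5
Best N4 to N16: N4 → N3 → N20 → N16 costing 14.2
Total via N4: 3.5 + 14.2 = 17.7 ms.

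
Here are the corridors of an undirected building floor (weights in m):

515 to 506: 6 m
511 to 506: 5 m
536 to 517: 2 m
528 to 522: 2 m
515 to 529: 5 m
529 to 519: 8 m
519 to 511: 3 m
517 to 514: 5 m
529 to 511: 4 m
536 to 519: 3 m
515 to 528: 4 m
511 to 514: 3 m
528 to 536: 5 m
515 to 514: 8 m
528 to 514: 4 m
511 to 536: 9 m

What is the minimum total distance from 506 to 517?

Compare a few routes:
506 → 511 → 536 → 517: 5+9+2 = 16
506 → 511 → 514 → 517: 5+3+5 = 13
506 → 515 → 528 → 536 → 517: 6+4+5+2 = 17
The minimum is 13 m via 506 → 511 → 514 → 517.

13 m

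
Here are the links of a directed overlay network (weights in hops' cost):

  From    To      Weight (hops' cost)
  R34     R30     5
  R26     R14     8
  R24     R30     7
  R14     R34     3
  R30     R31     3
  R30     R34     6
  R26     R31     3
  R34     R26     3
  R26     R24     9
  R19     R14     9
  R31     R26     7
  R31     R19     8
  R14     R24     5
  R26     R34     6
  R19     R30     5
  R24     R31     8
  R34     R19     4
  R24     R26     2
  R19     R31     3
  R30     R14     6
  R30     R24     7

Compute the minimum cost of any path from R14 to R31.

9 hops' cost

Candidate routes:
R14 - R24 - R26 - R31: 5+2+3 = 10
R14 - R34 - R19 - R31: 3+4+3 = 10
R14 - R34 - R30 - R31: 3+5+3 = 11
R14 - R34 - R26 - R31: 3+3+3 = 9
The minimum is 9 hops' cost via R14 - R34 - R26 - R31.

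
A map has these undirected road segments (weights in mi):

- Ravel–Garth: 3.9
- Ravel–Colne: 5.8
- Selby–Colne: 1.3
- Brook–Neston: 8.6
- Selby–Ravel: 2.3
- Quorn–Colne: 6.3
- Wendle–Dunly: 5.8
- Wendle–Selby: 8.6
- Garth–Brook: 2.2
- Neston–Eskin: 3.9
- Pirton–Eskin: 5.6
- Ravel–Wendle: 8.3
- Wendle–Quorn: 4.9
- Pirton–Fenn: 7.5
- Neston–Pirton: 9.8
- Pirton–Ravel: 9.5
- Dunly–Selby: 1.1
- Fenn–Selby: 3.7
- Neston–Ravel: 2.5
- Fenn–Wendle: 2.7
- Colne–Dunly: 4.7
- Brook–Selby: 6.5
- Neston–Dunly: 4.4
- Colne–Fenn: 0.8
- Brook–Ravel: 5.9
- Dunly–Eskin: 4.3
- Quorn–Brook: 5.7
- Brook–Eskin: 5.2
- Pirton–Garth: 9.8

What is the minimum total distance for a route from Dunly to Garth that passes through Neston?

Shortest Dunly→Neston: Dunly–Neston = 4.4
Best Neston to Garth: Neston–Ravel–Garth costing 6.4
Total via Neston: 4.4 + 6.4 = 10.8 mi.

10.8 mi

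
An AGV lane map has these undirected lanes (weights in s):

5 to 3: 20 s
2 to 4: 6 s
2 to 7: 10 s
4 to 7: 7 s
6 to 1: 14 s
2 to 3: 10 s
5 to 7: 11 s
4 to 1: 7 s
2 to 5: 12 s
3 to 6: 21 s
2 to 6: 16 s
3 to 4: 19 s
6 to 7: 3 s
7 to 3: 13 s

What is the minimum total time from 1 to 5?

Compare a few routes:
1–6–7–5: 14+3+11 = 28
1–4–2–5: 7+6+12 = 25
1–4–2–7–5: 7+6+10+11 = 34
Cheapest is 1–4–2–5 at 25 s.

25 s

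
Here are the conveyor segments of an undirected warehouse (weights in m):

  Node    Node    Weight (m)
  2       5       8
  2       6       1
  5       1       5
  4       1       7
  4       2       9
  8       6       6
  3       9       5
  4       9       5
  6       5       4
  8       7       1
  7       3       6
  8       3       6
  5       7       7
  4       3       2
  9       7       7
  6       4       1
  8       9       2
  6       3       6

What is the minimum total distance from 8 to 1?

Shortest distances from 8:
8: 0
7: 1  (via 8)
9: 2  (via 8)
3: 6  (via 8)
6: 6  (via 8)
2: 7  (via 6)
4: 7  (via 9)
5: 8  (via 7)
1: 13  (via 5)
Shortest route: 8 → 7 → 5 → 1 = 13 m.

13 m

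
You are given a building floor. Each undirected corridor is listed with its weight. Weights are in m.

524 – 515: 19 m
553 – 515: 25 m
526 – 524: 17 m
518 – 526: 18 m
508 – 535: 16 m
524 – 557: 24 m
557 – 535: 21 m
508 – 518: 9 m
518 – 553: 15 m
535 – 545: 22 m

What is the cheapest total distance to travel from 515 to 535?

Enumerating some paths:
515–524–557–535: 19+24+21 = 64
515–553–518–508–535: 25+15+9+16 = 65
The minimum is 64 m via 515–524–557–535.

64 m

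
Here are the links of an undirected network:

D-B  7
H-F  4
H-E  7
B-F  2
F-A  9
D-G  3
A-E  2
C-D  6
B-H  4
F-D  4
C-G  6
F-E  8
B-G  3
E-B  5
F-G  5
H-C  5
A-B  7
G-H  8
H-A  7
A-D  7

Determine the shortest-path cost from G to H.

7

Candidate routes:
G–F–H: 5+4 = 9
G–H: 8 = 8
G–B–H: 3+4 = 7
The minimum is 7 via G–B–H.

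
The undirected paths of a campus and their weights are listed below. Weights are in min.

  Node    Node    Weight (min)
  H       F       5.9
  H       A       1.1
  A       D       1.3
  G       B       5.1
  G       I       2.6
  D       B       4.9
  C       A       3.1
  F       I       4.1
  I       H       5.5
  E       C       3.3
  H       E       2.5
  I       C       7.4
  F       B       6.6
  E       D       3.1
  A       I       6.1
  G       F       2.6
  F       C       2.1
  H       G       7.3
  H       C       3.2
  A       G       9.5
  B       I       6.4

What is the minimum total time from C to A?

Compare a few routes:
C–E–H–A: 3.3+2.5+1.1 = 6.9
C–A: 3.1 = 3.1
C–H–A: 3.2+1.1 = 4.3
The minimum is 3.1 min via C–A.

3.1 min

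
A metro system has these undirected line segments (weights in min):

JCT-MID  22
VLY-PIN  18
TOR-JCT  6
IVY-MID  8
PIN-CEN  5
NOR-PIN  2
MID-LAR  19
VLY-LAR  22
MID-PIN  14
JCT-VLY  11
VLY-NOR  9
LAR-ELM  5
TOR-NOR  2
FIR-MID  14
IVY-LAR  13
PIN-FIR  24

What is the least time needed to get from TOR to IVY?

26 min

Enumerating some paths:
TOR → JCT → VLY → NOR → PIN → MID → IVY: 6+11+9+2+14+8 = 50
TOR → JCT → MID → IVY: 6+22+8 = 36
TOR → NOR → VLY → LAR → IVY: 2+9+22+13 = 46
TOR → NOR → PIN → MID → IVY: 2+2+14+8 = 26
Cheapest is TOR → NOR → PIN → MID → IVY at 26 min.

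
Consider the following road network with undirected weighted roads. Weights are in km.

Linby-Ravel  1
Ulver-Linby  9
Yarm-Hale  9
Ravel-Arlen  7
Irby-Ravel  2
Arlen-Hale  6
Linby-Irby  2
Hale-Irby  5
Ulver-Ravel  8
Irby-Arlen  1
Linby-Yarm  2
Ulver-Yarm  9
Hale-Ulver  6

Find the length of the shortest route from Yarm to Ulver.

9 km

Settle nodes by increasing distance from Yarm:
Yarm: 0
Linby: 2  (via Yarm)
Ravel: 3  (via Linby)
Irby: 4  (via Linby)
Arlen: 5  (via Irby)
Hale: 9  (via Yarm)
Ulver: 9  (via Yarm)
Shortest route: Yarm–Ulver = 9 km.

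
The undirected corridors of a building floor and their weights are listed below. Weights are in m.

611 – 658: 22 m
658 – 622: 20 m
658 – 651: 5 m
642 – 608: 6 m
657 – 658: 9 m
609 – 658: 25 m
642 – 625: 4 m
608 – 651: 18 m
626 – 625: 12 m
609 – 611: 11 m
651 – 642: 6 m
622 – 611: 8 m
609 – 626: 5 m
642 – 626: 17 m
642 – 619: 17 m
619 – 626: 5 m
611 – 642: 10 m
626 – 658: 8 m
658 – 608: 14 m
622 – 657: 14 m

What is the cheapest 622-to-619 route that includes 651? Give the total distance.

42 m

Shortest 622→651: 622–611–642–651 = 24
Shortest 651→619: 651–658–626–619 = 18
Total via 651: 24 + 18 = 42 m.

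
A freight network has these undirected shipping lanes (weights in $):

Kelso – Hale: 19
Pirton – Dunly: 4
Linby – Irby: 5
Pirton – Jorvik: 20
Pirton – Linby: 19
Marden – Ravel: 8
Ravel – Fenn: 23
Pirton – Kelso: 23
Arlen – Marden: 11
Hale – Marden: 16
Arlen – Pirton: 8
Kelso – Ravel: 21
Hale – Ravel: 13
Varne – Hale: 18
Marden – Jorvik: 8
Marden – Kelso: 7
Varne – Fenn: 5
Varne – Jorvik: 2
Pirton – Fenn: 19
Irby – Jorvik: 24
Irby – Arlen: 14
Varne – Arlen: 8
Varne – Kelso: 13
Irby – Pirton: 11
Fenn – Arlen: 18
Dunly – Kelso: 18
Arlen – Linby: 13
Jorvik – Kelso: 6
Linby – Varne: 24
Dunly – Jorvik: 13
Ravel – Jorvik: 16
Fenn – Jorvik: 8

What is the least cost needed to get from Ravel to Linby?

$32

Running Dijkstra from Ravel:
Ravel: 0
Marden: 8  (via Ravel)
Hale: 13  (via Ravel)
Kelso: 15  (via Marden)
Jorvik: 16  (via Ravel)
Varne: 18  (via Jorvik)
Arlen: 19  (via Marden)
Fenn: 23  (via Ravel)
Pirton: 27  (via Arlen)
Dunly: 29  (via Jorvik)
Linby: 32  (via Arlen)
Shortest route: Ravel–Marden–Arlen–Linby = $32.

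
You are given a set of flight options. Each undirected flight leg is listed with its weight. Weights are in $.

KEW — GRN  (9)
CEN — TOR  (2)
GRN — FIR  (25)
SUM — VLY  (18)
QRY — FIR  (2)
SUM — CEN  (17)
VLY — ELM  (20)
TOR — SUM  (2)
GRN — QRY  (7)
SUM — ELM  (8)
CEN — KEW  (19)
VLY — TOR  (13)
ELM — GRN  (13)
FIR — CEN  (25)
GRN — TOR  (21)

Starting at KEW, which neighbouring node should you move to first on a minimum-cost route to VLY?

CEN

Candidate routes:
KEW–CEN–TOR–VLY: 19+2+13 = 34
KEW–GRN–ELM–VLY: 9+13+20 = 42
KEW–CEN–TOR–SUM–VLY: 19+2+2+18 = 41
The minimum is $34 via KEW–CEN–TOR–VLY.
So from KEW the first move is to CEN.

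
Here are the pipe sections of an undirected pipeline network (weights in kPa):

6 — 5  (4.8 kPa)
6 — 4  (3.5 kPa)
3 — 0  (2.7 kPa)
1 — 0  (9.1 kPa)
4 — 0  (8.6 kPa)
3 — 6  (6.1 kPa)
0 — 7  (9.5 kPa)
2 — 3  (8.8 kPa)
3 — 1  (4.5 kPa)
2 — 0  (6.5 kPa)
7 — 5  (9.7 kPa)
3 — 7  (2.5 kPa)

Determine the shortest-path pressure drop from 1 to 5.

Running Dijkstra from 1:
1: 0
3: 4.5  (via 1)
7: 7  (via 3)
0: 7.2  (via 3)
6: 10.6  (via 3)
2: 13.3  (via 3)
4: 14.1  (via 6)
5: 15.4  (via 6)
Shortest route: 1–3–6–5 = 15.4 kPa.

15.4 kPa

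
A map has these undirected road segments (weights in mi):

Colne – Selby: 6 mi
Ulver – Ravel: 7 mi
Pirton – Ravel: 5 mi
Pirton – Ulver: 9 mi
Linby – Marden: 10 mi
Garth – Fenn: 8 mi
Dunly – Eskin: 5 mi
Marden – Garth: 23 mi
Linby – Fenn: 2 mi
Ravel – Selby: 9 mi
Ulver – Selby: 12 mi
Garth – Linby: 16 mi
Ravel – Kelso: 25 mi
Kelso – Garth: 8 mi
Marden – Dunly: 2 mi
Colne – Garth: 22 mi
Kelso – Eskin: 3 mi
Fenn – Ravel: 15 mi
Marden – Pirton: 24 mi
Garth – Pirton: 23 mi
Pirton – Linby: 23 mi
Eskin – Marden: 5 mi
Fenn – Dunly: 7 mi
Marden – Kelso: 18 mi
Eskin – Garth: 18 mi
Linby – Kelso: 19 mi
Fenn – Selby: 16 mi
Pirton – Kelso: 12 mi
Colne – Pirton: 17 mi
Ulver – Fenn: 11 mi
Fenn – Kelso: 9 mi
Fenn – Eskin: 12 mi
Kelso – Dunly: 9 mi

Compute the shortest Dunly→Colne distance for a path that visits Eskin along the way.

Shortest Dunly→Eskin: Dunly–Eskin = 5
Shortest Eskin→Colne: Eskin–Kelso–Pirton–Colne = 32
Total via Eskin: 5 + 32 = 37 mi.

37 mi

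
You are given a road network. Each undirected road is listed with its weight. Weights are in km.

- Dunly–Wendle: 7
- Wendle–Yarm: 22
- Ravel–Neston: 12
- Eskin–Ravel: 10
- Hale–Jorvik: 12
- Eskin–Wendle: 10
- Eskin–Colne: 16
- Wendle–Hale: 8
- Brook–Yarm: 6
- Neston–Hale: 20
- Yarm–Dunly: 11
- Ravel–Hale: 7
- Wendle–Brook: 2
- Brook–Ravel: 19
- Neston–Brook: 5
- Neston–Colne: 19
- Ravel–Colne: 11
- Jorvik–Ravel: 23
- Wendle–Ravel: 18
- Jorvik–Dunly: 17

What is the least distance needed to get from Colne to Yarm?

30 km

Running Dijkstra from Colne:
Colne: 0
Ravel: 11  (via Colne)
Eskin: 16  (via Colne)
Hale: 18  (via Ravel)
Neston: 19  (via Colne)
Brook: 24  (via Neston)
Wendle: 26  (via Eskin)
Yarm: 30  (via Brook)
Shortest route: Colne → Neston → Brook → Yarm = 30 km.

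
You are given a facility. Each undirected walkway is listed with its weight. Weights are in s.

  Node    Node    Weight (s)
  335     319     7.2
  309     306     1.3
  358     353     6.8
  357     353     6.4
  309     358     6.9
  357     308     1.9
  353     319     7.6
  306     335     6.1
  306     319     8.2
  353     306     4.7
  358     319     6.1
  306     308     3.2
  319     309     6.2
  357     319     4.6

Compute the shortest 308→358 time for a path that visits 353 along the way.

Best 308 to 353: 308–306–353 costing 7.9
Best 353 to 358: 353–358 costing 6.8
Total via 353: 7.9 + 6.8 = 14.7 s.

14.7 s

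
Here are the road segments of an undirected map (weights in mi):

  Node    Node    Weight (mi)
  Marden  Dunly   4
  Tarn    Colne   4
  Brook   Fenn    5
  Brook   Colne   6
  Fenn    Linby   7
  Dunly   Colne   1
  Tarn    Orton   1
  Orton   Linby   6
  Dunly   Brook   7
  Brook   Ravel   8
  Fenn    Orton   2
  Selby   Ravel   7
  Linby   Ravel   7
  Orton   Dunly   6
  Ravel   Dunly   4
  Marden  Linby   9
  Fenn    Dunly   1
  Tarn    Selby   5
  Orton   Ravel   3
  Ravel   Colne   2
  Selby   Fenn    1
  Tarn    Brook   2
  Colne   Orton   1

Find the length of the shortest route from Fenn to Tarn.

Enumerating some paths:
Fenn → Orton → Tarn: 2+1 = 3
Fenn → Dunly → Colne → Orton → Tarn: 1+1+1+1 = 4
Fenn → Selby → Tarn: 1+5 = 6
Fenn → Dunly → Colne → Tarn: 1+1+4 = 6
The minimum is 3 mi via Fenn → Orton → Tarn.

3 mi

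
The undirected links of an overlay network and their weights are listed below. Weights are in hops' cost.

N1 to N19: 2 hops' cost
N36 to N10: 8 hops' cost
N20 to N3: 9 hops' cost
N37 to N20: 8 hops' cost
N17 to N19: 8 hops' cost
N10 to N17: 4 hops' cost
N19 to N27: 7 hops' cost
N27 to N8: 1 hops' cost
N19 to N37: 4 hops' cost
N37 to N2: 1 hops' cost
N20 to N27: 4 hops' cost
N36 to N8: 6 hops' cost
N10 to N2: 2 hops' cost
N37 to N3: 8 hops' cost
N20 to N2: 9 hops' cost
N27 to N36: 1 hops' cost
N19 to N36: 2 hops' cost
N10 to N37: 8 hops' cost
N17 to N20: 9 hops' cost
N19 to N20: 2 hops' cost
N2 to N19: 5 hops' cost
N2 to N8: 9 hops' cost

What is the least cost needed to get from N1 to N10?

Settle nodes by increasing distance from N1:
N1: 0
N19: 2  (via N1)
N36: 4  (via N19)
N20: 4  (via N19)
N27: 5  (via N36)
N8: 6  (via N27)
N37: 6  (via N19)
N2: 7  (via N19)
N10: 9  (via N2)
Shortest route: N1 → N19 → N2 → N10 = 9 hops' cost.

9 hops' cost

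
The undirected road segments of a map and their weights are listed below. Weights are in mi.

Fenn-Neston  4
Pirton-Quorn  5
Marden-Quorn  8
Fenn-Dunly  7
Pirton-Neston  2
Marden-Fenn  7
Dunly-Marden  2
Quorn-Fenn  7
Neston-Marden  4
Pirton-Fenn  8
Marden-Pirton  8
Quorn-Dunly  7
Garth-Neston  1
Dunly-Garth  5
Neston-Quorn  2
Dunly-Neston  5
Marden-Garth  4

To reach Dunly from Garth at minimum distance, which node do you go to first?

Compare a few routes:
Garth → Marden → Dunly: 4+2 = 6
Garth → Neston → Marden → Dunly: 1+4+2 = 7
Garth → Dunly: 5 = 5
Garth → Neston → Dunly: 1+5 = 6
The minimum is 5 mi via Garth → Dunly.
So from Garth the first move is to Dunly.

Dunly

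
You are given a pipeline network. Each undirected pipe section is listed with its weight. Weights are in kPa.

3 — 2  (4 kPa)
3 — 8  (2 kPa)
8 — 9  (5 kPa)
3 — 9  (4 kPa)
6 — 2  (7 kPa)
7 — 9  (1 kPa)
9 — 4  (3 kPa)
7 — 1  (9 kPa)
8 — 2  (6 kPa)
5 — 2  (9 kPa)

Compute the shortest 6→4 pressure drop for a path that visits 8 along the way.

21 kPa

Best 6 to 8: 6–2–8 costing 13
Best 8 to 4: 8–9–4 costing 8
Total via 8: 13 + 8 = 21 kPa.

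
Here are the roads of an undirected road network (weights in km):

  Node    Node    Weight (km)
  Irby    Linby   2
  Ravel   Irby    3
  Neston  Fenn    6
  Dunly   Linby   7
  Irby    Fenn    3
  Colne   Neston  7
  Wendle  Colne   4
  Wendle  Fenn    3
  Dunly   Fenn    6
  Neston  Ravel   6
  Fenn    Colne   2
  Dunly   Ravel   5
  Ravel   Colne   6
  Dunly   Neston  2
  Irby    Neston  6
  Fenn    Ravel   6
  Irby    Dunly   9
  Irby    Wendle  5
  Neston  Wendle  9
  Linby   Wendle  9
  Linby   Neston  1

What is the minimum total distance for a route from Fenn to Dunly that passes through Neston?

Shortest Fenn→Neston: Fenn → Neston = 6
Best Neston to Dunly: Neston → Dunly costing 2
Total via Neston: 6 + 2 = 8 km.

8 km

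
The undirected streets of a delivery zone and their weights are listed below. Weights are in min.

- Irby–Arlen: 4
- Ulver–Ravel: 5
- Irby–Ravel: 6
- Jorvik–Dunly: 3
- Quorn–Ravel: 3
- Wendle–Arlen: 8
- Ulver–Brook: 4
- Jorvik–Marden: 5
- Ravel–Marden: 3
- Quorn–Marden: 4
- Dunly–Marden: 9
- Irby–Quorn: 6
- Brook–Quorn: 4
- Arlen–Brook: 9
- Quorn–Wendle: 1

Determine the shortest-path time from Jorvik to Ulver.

13 min

Settle nodes by increasing distance from Jorvik:
Jorvik: 0
Dunly: 3  (via Jorvik)
Marden: 5  (via Jorvik)
Ravel: 8  (via Marden)
Quorn: 9  (via Marden)
Wendle: 10  (via Quorn)
Brook: 13  (via Quorn)
Ulver: 13  (via Ravel)
Shortest route: Jorvik → Marden → Ravel → Ulver = 13 min.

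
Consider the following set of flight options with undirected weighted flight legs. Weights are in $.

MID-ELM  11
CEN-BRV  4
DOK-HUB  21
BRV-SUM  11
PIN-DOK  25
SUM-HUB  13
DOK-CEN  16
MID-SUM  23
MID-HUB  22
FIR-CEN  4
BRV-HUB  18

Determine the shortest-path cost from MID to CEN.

$38

Running Dijkstra from MID:
MID: 0
ELM: 11  (via MID)
HUB: 22  (via MID)
SUM: 23  (via MID)
BRV: 34  (via SUM)
CEN: 38  (via BRV)
Shortest route: MID → SUM → BRV → CEN = $38.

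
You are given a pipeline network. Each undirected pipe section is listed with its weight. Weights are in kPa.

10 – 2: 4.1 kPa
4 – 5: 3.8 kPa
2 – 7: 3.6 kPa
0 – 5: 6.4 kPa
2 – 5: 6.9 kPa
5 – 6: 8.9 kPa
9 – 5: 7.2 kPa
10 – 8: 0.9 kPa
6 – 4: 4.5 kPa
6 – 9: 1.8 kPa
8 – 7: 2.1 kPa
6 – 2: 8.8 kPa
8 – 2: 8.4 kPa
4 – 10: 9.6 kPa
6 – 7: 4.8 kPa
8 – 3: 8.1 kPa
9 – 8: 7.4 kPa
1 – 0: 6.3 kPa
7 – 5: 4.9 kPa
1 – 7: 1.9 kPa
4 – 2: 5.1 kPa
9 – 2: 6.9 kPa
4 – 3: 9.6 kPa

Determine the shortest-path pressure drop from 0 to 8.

10.3 kPa

Shortest distances from 0:
0: 0
1: 6.3  (via 0)
5: 6.4  (via 0)
7: 8.2  (via 1)
4: 10.2  (via 5)
8: 10.3  (via 7)
Shortest route: 0 → 1 → 7 → 8 = 10.3 kPa.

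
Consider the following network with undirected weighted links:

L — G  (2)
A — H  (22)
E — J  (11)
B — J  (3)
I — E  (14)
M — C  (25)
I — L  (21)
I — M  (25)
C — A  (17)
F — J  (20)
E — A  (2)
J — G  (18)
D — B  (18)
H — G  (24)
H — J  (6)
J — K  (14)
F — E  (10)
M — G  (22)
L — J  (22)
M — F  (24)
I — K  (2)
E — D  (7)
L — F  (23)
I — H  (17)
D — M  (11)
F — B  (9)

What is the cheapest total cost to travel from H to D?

24

Settle nodes by increasing distance from H:
H: 0
J: 6  (via H)
B: 9  (via J)
E: 17  (via J)
I: 17  (via H)
F: 18  (via B)
A: 19  (via E)
K: 19  (via I)
D: 24  (via E)
Shortest route: H–J–E–D = 24.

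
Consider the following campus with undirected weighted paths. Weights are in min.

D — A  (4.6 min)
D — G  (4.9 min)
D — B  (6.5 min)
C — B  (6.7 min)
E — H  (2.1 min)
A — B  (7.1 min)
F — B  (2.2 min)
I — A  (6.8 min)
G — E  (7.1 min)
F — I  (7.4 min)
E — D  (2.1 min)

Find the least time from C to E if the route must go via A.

20.5 min

Shortest C→A: C → B → A = 13.8
Shortest A→E: A → D → E = 6.7
Total via A: 13.8 + 6.7 = 20.5 min.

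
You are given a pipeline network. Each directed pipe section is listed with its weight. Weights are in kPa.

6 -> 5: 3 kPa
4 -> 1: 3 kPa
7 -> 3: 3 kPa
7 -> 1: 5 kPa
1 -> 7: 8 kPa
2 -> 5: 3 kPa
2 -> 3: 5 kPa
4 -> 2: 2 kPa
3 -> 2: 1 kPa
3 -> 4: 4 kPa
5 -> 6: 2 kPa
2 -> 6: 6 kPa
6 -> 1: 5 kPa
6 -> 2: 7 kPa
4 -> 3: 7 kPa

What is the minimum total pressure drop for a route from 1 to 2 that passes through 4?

17 kPa

Best 1 to 4: 1–7–3–4 costing 15
Best 4 to 2: 4–2 costing 2
Total via 4: 15 + 2 = 17 kPa.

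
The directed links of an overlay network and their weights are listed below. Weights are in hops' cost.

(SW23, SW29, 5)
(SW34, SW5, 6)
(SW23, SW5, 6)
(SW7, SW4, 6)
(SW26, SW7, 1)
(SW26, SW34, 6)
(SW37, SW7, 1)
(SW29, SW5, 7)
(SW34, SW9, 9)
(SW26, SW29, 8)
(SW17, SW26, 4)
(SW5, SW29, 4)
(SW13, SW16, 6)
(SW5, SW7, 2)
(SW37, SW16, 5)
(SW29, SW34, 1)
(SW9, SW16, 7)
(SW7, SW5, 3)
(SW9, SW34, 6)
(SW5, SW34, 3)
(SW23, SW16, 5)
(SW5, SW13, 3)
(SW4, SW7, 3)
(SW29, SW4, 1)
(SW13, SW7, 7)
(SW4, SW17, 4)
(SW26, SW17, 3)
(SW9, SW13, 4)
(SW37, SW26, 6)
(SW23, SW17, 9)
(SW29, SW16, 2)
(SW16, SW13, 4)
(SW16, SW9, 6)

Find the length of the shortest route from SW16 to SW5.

Candidate routes:
SW16 → SW9 → SW13 → SW7 → SW5: 6+4+7+3 = 20
SW16 → SW9 → SW34 → SW5: 6+6+6 = 18
SW16 → SW13 → SW7 → SW5: 4+7+3 = 14
The minimum is 14 hops' cost via SW16 → SW13 → SW7 → SW5.

14 hops' cost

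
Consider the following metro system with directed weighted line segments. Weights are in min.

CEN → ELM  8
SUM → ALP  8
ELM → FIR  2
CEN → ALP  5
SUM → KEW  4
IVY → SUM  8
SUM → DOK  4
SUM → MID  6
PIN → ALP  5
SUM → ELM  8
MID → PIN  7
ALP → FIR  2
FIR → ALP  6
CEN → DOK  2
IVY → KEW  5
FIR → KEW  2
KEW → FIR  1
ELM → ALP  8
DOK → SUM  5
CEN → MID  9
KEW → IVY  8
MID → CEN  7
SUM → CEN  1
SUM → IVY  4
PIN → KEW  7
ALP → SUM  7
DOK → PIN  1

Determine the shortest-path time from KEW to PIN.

18 min

Running Dijkstra from KEW:
KEW: 0
FIR: 1  (via KEW)
ALP: 7  (via FIR)
IVY: 8  (via KEW)
SUM: 14  (via ALP)
CEN: 15  (via SUM)
DOK: 17  (via CEN)
PIN: 18  (via DOK)
Shortest route: KEW → FIR → ALP → SUM → CEN → DOK → PIN = 18 min.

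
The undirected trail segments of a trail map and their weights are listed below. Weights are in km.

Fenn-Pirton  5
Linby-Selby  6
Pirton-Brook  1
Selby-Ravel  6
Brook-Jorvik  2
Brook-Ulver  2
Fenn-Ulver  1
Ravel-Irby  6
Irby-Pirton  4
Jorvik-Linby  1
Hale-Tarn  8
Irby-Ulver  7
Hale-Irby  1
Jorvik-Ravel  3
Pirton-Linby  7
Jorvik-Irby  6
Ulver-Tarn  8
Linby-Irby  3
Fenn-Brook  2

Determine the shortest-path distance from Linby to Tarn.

Candidate routes:
Linby → Irby → Hale → Tarn: 3+1+8 = 12
Linby → Jorvik → Brook → Fenn → Ulver → Tarn: 1+2+2+1+8 = 14
Linby → Jorvik → Brook → Ulver → Tarn: 1+2+2+8 = 13
The minimum is 12 km via Linby → Irby → Hale → Tarn.

12 km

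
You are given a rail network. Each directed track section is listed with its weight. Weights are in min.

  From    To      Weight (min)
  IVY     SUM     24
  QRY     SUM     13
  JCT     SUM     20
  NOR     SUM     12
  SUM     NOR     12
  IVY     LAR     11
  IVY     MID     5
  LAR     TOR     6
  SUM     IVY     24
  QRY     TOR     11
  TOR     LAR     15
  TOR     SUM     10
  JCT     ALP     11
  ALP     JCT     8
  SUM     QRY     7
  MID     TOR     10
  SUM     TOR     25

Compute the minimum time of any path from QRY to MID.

Shortest distances from QRY:
QRY: 0
TOR: 11  (via QRY)
SUM: 13  (via QRY)
NOR: 25  (via SUM)
LAR: 26  (via TOR)
IVY: 37  (via SUM)
MID: 42  (via IVY)
Shortest route: QRY → SUM → IVY → MID = 42 min.

42 min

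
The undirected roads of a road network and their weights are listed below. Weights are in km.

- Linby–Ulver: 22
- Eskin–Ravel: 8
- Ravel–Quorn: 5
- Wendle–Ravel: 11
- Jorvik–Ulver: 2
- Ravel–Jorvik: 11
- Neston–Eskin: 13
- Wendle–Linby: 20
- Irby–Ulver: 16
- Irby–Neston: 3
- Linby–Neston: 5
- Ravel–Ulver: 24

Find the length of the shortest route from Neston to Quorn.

26 km

Compare a few routes:
Neston–Linby–Ulver–Jorvik–Ravel–Quorn: 5+22+2+11+5 = 45
Neston–Linby–Wendle–Ravel–Quorn: 5+20+11+5 = 41
Neston–Irby–Ulver–Jorvik–Ravel–Quorn: 3+16+2+11+5 = 37
Neston–Eskin–Ravel–Quorn: 13+8+5 = 26
The minimum is 26 km via Neston–Eskin–Ravel–Quorn.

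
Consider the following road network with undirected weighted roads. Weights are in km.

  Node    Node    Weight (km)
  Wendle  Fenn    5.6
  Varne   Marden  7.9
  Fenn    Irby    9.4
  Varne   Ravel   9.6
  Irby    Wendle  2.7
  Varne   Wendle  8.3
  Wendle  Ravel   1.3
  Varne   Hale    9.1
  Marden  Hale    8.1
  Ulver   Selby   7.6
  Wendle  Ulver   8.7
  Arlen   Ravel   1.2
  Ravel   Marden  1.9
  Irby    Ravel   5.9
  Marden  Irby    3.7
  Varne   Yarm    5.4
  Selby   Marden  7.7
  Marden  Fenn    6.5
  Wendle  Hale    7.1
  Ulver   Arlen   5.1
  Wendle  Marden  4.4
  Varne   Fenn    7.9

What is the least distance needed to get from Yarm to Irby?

Shortest distances from Yarm:
Yarm: 0
Varne: 5.4  (via Yarm)
Marden: 13.3  (via Varne)
Fenn: 13.3  (via Varne)
Wendle: 13.7  (via Varne)
Hale: 14.5  (via Varne)
Ravel: 15  (via Varne)
Arlen: 16.2  (via Ravel)
Irby: 16.4  (via Wendle)
Shortest route: Yarm → Varne → Wendle → Irby = 16.4 km.

16.4 km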